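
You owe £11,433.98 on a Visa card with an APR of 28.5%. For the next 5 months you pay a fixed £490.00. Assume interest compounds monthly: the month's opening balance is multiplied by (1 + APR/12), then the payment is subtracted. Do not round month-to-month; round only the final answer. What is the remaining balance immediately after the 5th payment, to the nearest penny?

Monthly rate r = 28.5%/12 = 2.375% = 0.02375.
Each month: B ← B·(1+r) − £490.00.
Month 1: interest £271.56; balance after payment £11,215.54.
Month 2: interest £266.37; balance after payment £10,991.91.
Month 3: interest £261.06; balance after payment £10,762.96.
Month 4: interest £255.62; balance after payment £10,528.58.
Month 5: interest £250.05; balance after payment £10,288.64.

£10,288.64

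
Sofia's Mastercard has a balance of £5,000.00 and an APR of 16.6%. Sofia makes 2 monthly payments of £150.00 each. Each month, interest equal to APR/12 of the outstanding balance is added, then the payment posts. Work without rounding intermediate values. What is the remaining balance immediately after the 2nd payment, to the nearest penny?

£4,837.22

Monthly rate r = 16.6%/12 = 1.38333% = 0.0138333.
Each month: B ← B·(1+r) − £150.00.
Month 1: interest £69.17; balance after payment £4,919.17.
Month 2: interest £68.05; balance after payment £4,837.22.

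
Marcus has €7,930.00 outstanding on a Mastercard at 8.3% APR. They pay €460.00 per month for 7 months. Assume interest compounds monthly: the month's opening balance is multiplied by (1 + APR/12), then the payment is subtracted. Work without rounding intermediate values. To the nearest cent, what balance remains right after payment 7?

Monthly rate r = 8.3%/12 = 0.691667% = 0.00691667.
Each month: B ← B·(1+r) − €460.00.
Month 1: interest €54.85; balance after payment €7,524.85.
Month 2: interest €52.05; balance after payment €7,116.90.
Month 3: interest €49.23; balance after payment €6,706.12.
Month 4: interest €46.38; balance after payment €6,292.51.
Month 5: interest €43.52; balance after payment €5,876.03.
Month 6: interest €40.64; balance after payment €5,456.67.
Month 7: interest €37.74; balance after payment €5,034.41.

€5,034.41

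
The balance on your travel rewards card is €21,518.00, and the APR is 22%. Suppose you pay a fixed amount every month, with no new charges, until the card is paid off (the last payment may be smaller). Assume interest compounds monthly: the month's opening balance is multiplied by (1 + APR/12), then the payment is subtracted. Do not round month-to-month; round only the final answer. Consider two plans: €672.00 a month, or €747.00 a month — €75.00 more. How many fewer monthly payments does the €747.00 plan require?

7 fewer payments

Monthly rate r = 22%/12 = 1.83333% = 0.0183333.
At €672.00/mo: n = ⌈−ln(1 − rB₀/P)/ln(1+r)⌉ = 49 payments (last €459.80); total interest = total paid − €21,518.00 = €11,197.80.
At €747.00/mo: 42 payments (last €254.22); total interest €9,363.22.
Payments saved = 49 − 42 = 7.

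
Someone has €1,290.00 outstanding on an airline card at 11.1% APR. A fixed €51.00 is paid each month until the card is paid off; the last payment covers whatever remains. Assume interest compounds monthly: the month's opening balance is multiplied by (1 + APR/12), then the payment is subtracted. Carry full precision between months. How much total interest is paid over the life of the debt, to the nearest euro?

Monthly rate r = 11.1%/12 = 0.925% = 0.00925.
Payoff takes n = ⌈−ln(1 − rB₀/P)/ln(1+r)⌉ = ⌈28.948⌉ = 29 payments; the last is €48.34.
Total paid = 28·€51.00 + €48.34 = €1,476.34.
Total interest = total paid − principal = €1,476.34 − €1,290.00 = €186.34.

€186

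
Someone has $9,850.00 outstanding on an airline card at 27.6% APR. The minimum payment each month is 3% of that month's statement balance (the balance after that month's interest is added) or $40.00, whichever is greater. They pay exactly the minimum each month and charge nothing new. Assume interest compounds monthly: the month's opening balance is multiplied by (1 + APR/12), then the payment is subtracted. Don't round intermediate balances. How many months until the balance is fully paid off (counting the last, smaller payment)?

323 months

Monthly rate r = 27.6%/12 = 2.3% = 0.023.
While 3% of the post-interest balance exceeds $40.00, each month B ← (B·(1+r))·(1 − 0.03), i.e. B shrinks by the factor (1+r)·0.97 = 0.99231.
This holds for months 1–262. Entering month 263 the balance is $1,303.31; 3% of the post-interest balance is now below $40.00, so the flat $40.00 minimum applies from here.
From month 263 a fixed $40.00 at rate r clears $1,303.31 in 61 more payments. Total: 262 + 61 = 323 months.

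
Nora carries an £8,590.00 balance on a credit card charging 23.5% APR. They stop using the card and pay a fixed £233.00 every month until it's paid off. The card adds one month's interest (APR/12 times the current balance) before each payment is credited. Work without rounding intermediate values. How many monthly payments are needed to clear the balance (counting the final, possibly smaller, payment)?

Monthly rate r = 23.5%/12 = 1.95833% = 0.0195833.
Recurrence: B ← B·(1+r) − £233.00.
Month 1: interest £168.22; balance after payment £8,525.22.
Month 2: interest £166.95; balance after payment £8,459.17.
Closed form: n = −ln(1 − rB₀/P)/ln(1+r) = −ln(0.27802)/ln(1.01958) ≈ 66.002, so the balance reaches zero during payment 67.

67 months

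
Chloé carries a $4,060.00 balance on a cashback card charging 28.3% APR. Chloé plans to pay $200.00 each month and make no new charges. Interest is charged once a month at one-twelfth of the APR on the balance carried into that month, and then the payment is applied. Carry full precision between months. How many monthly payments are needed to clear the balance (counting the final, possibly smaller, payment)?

28 months

Monthly rate r = 28.3%/12 = 2.35833% = 0.0235833.
Recurrence: B ← B·(1+r) − $200.00.
Month 1: interest $95.75; balance after payment $3,955.75.
Month 2: interest $93.29; balance after payment $3,849.04.
Closed form: n = −ln(1 − rB₀/P)/ln(1+r) = −ln(0.52126)/ln(1.02358) ≈ 27.950, so the balance reaches zero during payment 28.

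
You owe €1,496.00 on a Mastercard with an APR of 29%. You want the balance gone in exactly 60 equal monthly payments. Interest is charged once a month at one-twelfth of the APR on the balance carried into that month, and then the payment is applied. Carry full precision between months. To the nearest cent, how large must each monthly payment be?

Monthly rate r = 29%/12 = 2.41667% = 0.0241667.
Level-payment amortization: P = B₀·r / (1 − (1+r)^(−n)) = 1496.00·0.0241667 / (1 − 1.02417^(−60)).
Denominator 1 − (1+r)^(−60) = 0.761349807.
P = 36.1533 / 0.761349807 ≈ 47.49.

€47.49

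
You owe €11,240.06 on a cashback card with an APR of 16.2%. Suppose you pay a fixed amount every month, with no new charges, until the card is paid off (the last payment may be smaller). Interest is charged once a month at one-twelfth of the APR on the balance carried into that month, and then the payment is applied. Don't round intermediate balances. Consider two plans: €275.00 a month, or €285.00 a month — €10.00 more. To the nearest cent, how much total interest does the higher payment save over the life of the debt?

€300.17

Monthly rate r = 16.2%/12 = 1.35% = 0.0135.
At €275.00/mo: n = ⌈−ln(1 − rB₀/P)/ln(1+r)⌉ = 60 payments (last €232.19); total interest = total paid − €11,240.06 = €5,217.13.
At €285.00/mo: 57 payments (last €197.02); total interest €4,916.96.
Interest saved = €5,217.13 − €4,916.96 = €300.17.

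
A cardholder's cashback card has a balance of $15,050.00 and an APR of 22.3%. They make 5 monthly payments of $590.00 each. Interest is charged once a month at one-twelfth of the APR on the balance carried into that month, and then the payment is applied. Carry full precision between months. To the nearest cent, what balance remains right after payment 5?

Monthly rate r = 22.3%/12 = 1.85833% = 0.0185833.
Each month: B ← B·(1+r) − $590.00.
Month 1: interest $279.68; balance after payment $14,739.68.
Month 2: interest $273.91; balance after payment $14,423.59.
Month 3: interest $268.04; balance after payment $14,101.63.
Month 4: interest $262.06; balance after payment $13,773.69.
Month 5: interest $255.96; balance after payment $13,439.65.

$13,439.65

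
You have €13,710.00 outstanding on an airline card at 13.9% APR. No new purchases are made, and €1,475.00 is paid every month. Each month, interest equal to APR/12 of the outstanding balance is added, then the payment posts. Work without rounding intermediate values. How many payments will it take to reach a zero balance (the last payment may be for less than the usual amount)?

Monthly rate r = 13.9%/12 = 1.15833% = 0.0115833.
Recurrence: B ← B·(1+r) − €1,475.00.
Month 1: interest €158.81; balance after payment €12,393.81.
Month 2: interest €143.56; balance after payment €11,062.37.
Closed form: n = −ln(1 − rB₀/P)/ln(1+r) = −ln(0.89233)/ln(1.01158) ≈ 9.891, so the balance reaches zero during payment 10.

10 months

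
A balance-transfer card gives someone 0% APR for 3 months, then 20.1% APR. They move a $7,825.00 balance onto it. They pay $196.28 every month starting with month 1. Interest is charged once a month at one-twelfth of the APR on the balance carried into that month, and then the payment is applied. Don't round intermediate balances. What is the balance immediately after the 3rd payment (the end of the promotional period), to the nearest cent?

$7,236.16

Promo months 1–3 at r₀ = 0%/12 = 0; months 4+ at r₁ = 20.1%/12 = 0.01675.
After month 3 (no interest yet): B = $7,825.00 − 3·$196.28 = $7,236.16.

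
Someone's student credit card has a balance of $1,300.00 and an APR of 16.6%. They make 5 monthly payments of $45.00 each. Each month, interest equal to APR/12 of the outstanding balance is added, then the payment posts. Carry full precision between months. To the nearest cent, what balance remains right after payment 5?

Monthly rate r = 16.6%/12 = 1.38333% = 0.0138333.
Each month: B ← B·(1+r) − $45.00.
Month 1: interest $17.98; balance after payment $1,272.98.
Month 2: interest $17.61; balance after payment $1,245.59.
Month 3: interest $17.23; balance after payment $1,217.82.
Month 4: interest $16.85; balance after payment $1,189.67.
Month 5: interest $16.46; balance after payment $1,161.13.

$1,161.13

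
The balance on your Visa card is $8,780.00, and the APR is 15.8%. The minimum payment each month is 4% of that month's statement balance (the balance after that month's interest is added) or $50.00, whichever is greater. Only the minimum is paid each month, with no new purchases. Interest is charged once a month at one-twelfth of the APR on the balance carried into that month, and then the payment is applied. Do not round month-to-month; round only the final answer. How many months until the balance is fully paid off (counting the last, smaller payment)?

Monthly rate r = 15.8%/12 = 1.31667% = 0.0131667.
While 4% of the post-interest balance exceeds $50.00, each month B ← (B·(1+r))·(1 − 0.04), i.e. B shrinks by the factor (1+r)·0.96 = 0.97264.
This holds for months 1–71. Entering month 72 the balance is $1,224.89; 4% of the post-interest balance is now below $50.00, so the flat $50.00 minimum applies from here.
From month 72 a fixed $50.00 at rate r clears $1,224.89 in 30 more payments. Total: 71 + 30 = 101 months.

101 months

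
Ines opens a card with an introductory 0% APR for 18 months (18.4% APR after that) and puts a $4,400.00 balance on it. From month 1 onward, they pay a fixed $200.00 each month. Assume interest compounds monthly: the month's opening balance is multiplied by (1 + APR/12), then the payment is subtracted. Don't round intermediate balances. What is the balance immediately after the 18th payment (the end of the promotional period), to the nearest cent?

$800.00

Promo months 1–18 at r₀ = 0%/12 = 0; months 19+ at r₁ = 18.4%/12 = 0.0153333.
After month 18 (no interest yet): B = $4,400.00 − 18·$200.00 = $800.00.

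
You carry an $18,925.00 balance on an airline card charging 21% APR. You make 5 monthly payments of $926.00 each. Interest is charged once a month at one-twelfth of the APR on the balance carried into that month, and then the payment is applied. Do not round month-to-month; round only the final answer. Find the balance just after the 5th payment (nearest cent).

$15,845.01

Monthly rate r = 21%/12 = 1.75% = 0.0175.
Each month: B ← B·(1+r) − $926.00.
Month 1: interest $331.19; balance after payment $18,330.19.
Month 2: interest $320.78; balance after payment $17,724.97.
Month 3: interest $310.19; balance after payment $17,109.15.
Month 4: interest $299.41; balance after payment $16,482.56.
Month 5: interest $288.44; balance after payment $15,845.01.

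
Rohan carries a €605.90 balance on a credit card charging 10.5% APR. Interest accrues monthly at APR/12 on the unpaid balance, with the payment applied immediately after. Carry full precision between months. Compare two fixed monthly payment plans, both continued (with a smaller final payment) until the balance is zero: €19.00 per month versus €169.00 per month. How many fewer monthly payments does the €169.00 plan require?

34 fewer payments

Monthly rate r = 10.5%/12 = 0.875% = 0.00875.
At €19.00/mo: n = ⌈−ln(1 − rB₀/P)/ln(1+r)⌉ = 38 payments (last €10.53); total interest = total paid − €605.90 = €107.63.
At €169.00/mo: 4 payments (last €111.46); total interest €12.56.
Payments saved = 38 − 4 = 34.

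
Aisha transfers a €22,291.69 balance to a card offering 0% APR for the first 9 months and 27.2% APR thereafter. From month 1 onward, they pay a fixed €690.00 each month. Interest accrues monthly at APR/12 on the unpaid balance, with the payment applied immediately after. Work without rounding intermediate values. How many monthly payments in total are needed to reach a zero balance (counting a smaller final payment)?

Promo months 1–9 at r₀ = 0%/12 = 0; months 10+ at r₁ = 27.2%/12 = 0.0226667.
After month 9 (no interest yet): B = €22,291.69 − 9·€690.00 = €16,081.69.
Then at r₁ with €690.00/mo: n₂ = −ln(1 − r₁·B/P)/ln(1+r₁) ≈ 33.52 → 34 more payments.

43 months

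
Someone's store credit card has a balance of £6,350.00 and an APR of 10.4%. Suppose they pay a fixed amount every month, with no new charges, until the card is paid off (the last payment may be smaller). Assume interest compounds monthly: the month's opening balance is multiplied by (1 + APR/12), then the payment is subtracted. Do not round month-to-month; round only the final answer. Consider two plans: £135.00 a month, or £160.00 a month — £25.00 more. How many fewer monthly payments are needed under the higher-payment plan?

Monthly rate r = 10.4%/12 = 0.866667% = 0.00866667.
At £135.00/mo: n = ⌈−ln(1 − rB₀/P)/ln(1+r)⌉ = 61 payments (last £92.51); total interest = total paid − £6,350.00 = £1,842.51.
At £160.00/mo: 49 payments (last £135.87); total interest £1,465.87.
Payments saved = 61 − 49 = 12.

12 fewer payments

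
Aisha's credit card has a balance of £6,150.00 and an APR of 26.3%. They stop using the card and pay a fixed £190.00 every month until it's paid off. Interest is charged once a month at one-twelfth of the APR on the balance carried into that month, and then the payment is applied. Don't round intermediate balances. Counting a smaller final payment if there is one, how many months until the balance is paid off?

Monthly rate r = 26.3%/12 = 2.19167% = 0.0219167.
Recurrence: B ← B·(1+r) − £190.00.
Month 1: interest £134.79; balance after payment £6,094.79.
Month 2: interest £133.58; balance after payment £6,038.36.
Closed form: n = −ln(1 − rB₀/P)/ln(1+r) = −ln(0.29059)/ln(1.02192) ≈ 57.004, so the balance reaches zero during payment 58.

58 payments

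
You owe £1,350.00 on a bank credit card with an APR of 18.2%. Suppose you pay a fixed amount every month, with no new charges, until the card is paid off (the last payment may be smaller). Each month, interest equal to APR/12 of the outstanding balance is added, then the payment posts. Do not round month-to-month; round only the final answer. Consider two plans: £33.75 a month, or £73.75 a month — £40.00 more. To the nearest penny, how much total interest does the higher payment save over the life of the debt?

£498.62

Monthly rate r = 18.2%/12 = 1.51667% = 0.0151667.
At £33.75/mo: n = ⌈−ln(1 − rB₀/P)/ln(1+r)⌉ = 62 payments (last £33.36); total interest = total paid − £1,350.00 = £742.11.
At £73.75/mo: 22 payments (last £44.74); total interest £243.49.
Interest saved = £742.11 − £243.49 = £498.62.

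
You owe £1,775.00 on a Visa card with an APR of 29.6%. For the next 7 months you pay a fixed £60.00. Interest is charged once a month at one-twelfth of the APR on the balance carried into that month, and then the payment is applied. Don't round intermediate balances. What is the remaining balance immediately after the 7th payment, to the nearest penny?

£1,652.73

Monthly rate r = 29.6%/12 = 2.46667% = 0.0246667.
Each month: B ← B·(1+r) − £60.00.
Month 1: interest £43.78; balance after payment £1,758.78.
Month 2: interest £43.38; balance after payment £1,742.17.
Month 3: interest £42.97; balance after payment £1,725.14.
Month 4: interest £42.55; balance after payment £1,707.69.
Month 5: interest £42.12; balance after payment £1,689.82.
Month 6: interest £41.68; balance after payment £1,671.50.
Month 7: interest £41.23; balance after payment £1,652.73.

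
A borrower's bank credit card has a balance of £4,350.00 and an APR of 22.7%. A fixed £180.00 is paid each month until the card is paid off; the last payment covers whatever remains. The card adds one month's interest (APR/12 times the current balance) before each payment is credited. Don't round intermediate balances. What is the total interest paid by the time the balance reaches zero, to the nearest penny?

£1,518.45

Monthly rate r = 22.7%/12 = 1.89167% = 0.0189167.
Payoff takes n = ⌈−ln(1 − rB₀/P)/ln(1+r)⌉ = ⌈32.600⌉ = 33 payments; the last is £108.45.
Total paid = 32·£180.00 + £108.45 = £5,868.45.
Total interest = total paid − principal = £5,868.45 − £4,350.00 = £1,518.45.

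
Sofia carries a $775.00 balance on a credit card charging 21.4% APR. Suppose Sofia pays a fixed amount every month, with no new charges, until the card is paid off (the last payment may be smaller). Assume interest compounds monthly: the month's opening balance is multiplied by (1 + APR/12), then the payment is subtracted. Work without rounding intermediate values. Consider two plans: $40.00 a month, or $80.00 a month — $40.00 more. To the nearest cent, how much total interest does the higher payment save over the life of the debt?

$100.78

Monthly rate r = 21.4%/12 = 1.78333% = 0.0178333.
At $40.00/mo: n = ⌈−ln(1 − rB₀/P)/ln(1+r)⌉ = 24 payments (last $39.30); total interest = total paid − $775.00 = $184.30.
At $80.00/mo: 11 payments (last $58.52); total interest $83.52.
Interest saved = $184.30 − $83.52 = $100.78.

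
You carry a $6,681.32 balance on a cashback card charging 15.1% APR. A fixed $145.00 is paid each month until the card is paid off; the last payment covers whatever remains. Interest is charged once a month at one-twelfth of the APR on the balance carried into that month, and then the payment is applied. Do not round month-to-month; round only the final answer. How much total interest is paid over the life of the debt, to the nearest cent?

Monthly rate r = 15.1%/12 = 1.25833% = 0.0125833.
Payoff takes n = ⌈−ln(1 − rB₀/P)/ln(1+r)⌉ = ⌈69.338⌉ = 70 payments; the last is $49.24.
Total paid = 69·$145.00 + $49.24 = $10,054.24.
Total interest = total paid − principal = $10,054.24 − $6,681.32 = $3,372.92.

$3,372.92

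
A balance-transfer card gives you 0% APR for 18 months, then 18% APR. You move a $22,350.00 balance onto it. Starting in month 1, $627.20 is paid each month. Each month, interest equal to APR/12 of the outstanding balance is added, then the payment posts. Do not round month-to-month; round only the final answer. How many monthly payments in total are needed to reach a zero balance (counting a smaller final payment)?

Promo months 1–18 at r₀ = 0%/12 = 0; months 19+ at r₁ = 18%/12 = 0.015.
After month 18 (no interest yet): B = $22,350.00 − 18·$627.20 = $11,060.40.
Then at r₁ with $627.20/mo: n₂ = −ln(1 − r₁·B/P)/ln(1+r₁) ≈ 20.64 → 21 more payments.

39 months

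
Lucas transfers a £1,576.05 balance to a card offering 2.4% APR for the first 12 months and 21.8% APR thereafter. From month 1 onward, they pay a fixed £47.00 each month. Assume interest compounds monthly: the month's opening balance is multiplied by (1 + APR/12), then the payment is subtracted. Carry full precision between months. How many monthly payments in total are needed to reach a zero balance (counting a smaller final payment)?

Promo months 1–12 at r₀ = 2.4%/12 = 0.002; months 13+ at r₁ = 21.8%/12 = 0.0181667.
After month 12: iterate B ← B·(1+r₀) − £47.00 for 12 months → £1,044.05.
Then at r₁ with £47.00/mo: n₂ = −ln(1 − r₁·B/P)/ln(1+r₁) ≈ 28.70 → 29 more payments.

41 payments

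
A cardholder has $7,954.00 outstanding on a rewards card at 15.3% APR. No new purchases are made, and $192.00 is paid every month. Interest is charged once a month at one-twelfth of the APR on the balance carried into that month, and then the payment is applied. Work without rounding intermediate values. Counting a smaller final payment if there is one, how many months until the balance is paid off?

Monthly rate r = 15.3%/12 = 1.275% = 0.01275.
Recurrence: B ← B·(1+r) − $192.00.
Month 1: interest $101.41; balance after payment $7,863.41.
Month 2: interest $100.26; balance after payment $7,771.67.
Closed form: n = −ln(1 − rB₀/P)/ln(1+r) = −ln(0.4718)/ln(1.01275) ≈ 59.292, so the balance reaches zero during payment 60.

60 months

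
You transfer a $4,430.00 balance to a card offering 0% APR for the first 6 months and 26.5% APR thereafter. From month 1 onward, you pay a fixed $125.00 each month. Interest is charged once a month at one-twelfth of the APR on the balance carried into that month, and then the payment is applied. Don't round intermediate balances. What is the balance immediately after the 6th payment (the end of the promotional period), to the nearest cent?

$3,680.00

Promo months 1–6 at r₀ = 0%/12 = 0; months 7+ at r₁ = 26.5%/12 = 0.0220833.
After month 6 (no interest yet): B = $4,430.00 − 6·$125.00 = $3,680.00.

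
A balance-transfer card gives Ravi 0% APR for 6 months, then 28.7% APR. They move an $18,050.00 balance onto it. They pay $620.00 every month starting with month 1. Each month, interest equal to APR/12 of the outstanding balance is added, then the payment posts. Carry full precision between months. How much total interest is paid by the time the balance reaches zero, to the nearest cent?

Promo months 1–6 at r₀ = 0%/12 = 0; months 7+ at r₁ = 28.7%/12 = 0.0239167.
After month 6 (no interest yet): B = $18,050.00 − 6·$620.00 = $14,330.00.
Then at r₁ with $620.00/mo: n₂ = −ln(1 − r₁·B/P)/ln(1+r₁) ≈ 34.05 → 35 more payments.
Total paid = 40·$620.00 + $29.65 = $24,829.65; interest = $24,829.65 − $18,050.00 = $6,779.65.

$6,779.65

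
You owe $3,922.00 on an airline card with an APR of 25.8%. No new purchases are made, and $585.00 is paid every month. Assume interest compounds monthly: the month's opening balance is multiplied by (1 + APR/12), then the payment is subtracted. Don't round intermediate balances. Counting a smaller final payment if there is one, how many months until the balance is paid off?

8 months

Monthly rate r = 25.8%/12 = 2.15% = 0.0215.
Recurrence: B ← B·(1+r) − $585.00.
Month 1: interest $84.32; balance after payment $3,421.32.
Month 2: interest $73.56; balance after payment $2,909.88.
Closed form: n = −ln(1 − rB₀/P)/ln(1+r) = −ln(0.85586)/ln(1.0215) ≈ 7.317, so the balance reaches zero during payment 8.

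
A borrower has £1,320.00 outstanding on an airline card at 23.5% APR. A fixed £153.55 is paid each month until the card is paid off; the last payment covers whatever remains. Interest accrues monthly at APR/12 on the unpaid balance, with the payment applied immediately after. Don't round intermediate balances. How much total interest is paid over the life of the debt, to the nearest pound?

£140

Monthly rate r = 23.5%/12 = 1.95833% = 0.0195833.
Payoff takes n = ⌈−ln(1 − rB₀/P)/ln(1+r)⌉ = ⌈9.505⌉ = 10 payments; the last is £77.93.
Total paid = 9·£153.55 + £77.93 = £1,459.88.
Total interest = total paid − principal = £1,459.88 − £1,320.00 = £139.88.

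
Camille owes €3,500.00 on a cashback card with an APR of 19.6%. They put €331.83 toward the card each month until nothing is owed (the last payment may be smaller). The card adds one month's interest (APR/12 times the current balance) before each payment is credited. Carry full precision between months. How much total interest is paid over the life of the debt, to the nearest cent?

€373.18

Monthly rate r = 19.6%/12 = 1.63333% = 0.0163333.
Payoff takes n = ⌈−ln(1 − rB₀/P)/ln(1+r)⌉ = ⌈11.670⌉ = 12 payments; the last is €223.05.
Total paid = 11·€331.83 + €223.05 = €3,873.18.
Total interest = total paid − principal = €3,873.18 − €3,500.00 = €373.18.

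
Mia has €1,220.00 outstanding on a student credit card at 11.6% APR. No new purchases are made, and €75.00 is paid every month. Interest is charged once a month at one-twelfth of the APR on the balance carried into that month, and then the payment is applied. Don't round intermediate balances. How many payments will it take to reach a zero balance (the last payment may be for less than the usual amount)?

18 payments

Monthly rate r = 11.6%/12 = 0.966667% = 0.00966667.
Recurrence: B ← B·(1+r) − €75.00.
Month 1: interest €11.79; balance after payment €1,156.79.
Month 2: interest €11.18; balance after payment €1,092.98.
Closed form: n = −ln(1 − rB₀/P)/ln(1+r) = −ln(0.84276)/ln(1.00967) ≈ 17.783, so the balance reaches zero during payment 18.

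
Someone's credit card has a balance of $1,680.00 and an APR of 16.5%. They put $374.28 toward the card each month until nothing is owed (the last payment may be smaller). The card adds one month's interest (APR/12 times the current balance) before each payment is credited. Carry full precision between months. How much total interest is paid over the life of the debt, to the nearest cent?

Monthly rate r = 16.5%/12 = 1.375% = 0.01375.
Payoff takes n = ⌈−ln(1 − rB₀/P)/ln(1+r)⌉ = ⌈4.665⌉ = 5 payments; the last is $249.42.
Total paid = 4·$374.28 + $249.42 = $1,746.54.
Total interest = total paid − principal = $1,746.54 − $1,680.00 = $66.54.

$66.54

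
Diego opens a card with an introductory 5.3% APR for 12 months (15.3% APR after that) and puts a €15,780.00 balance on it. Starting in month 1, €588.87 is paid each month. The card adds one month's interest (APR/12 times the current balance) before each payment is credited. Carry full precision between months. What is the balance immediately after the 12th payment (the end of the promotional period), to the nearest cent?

Promo months 1–12 at r₀ = 5.3%/12 = 0.00441667; months 13+ at r₁ = 15.3%/12 = 0.01275.
After month 12: iterate B ← B·(1+r₀) − €588.87 for 12 months → €9,396.31.

€9,396.31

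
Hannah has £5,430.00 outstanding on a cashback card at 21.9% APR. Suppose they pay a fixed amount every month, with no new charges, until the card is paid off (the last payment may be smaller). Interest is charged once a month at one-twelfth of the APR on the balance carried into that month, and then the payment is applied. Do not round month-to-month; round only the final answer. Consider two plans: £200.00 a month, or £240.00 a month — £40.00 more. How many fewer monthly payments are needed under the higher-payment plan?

8 fewer payments

Monthly rate r = 21.9%/12 = 1.825% = 0.01825.
At £200.00/mo: n = ⌈−ln(1 − rB₀/P)/ln(1+r)⌉ = 38 payments (last £166.14); total interest = total paid − £5,430.00 = £2,136.14.
At £240.00/mo: 30 payments (last £107.92); total interest £1,637.92.
Payments saved = 38 − 30 = 8.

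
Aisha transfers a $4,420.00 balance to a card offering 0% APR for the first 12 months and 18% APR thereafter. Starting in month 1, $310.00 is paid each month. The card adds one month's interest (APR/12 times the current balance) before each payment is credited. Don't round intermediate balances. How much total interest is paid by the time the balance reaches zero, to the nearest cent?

$17.96

Promo months 1–12 at r₀ = 0%/12 = 0; months 13+ at r₁ = 18%/12 = 0.015.
After month 12 (no interest yet): B = $4,420.00 − 12·$310.00 = $700.00.
Then at r₁ with $310.00/mo: n₂ = −ln(1 − r₁·B/P)/ln(1+r₁) ≈ 2.31 → 3 more payments.
Total paid = 14·$310.00 + $97.96 = $4,437.96; interest = $4,437.96 − $4,420.00 = $17.96.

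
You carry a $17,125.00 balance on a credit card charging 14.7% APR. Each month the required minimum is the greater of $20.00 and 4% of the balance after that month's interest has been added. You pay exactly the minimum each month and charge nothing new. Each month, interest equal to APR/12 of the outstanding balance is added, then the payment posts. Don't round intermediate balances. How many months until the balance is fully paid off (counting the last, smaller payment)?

154 months

Monthly rate r = 14.7%/12 = 1.225% = 0.01225.
While 4% of the post-interest balance exceeds $20.00, each month B ← (B·(1+r))·(1 − 0.04), i.e. B shrinks by the factor (1+r)·0.96 = 0.97176.
This holds for months 1–124. Entering month 125 the balance is $490.85; 4% of the post-interest balance is now below $20.00, so the flat $20.00 minimum applies from here.
From month 125 a fixed $20.00 at rate r clears $490.85 in 30 more payments. Total: 124 + 30 = 154 months.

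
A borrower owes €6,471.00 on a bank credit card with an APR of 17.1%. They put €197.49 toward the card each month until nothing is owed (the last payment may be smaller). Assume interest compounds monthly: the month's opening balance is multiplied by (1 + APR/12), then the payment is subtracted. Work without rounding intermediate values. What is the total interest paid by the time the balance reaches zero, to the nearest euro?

€2,310

Monthly rate r = 17.1%/12 = 1.425% = 0.01425.
Payoff takes n = ⌈−ln(1 − rB₀/P)/ln(1+r)⌉ = ⌈44.460⌉ = 45 payments; the last is €91.16.
Total paid = 44·€197.49 + €91.16 = €8,780.72.
Total interest = total paid − principal = €8,780.72 − €6,471.00 = €2,309.72.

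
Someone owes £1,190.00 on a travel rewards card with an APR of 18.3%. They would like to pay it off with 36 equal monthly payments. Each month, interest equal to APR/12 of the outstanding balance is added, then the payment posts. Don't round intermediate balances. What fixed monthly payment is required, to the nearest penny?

£43.20

Monthly rate r = 18.3%/12 = 1.525% = 0.01525.
Level-payment amortization: P = B₀·r / (1 − (1+r)^(−n)) = 1190.00·0.01525 / (1 − 1.01525^(−36)).
Denominator 1 − (1+r)^(−36) = 0.420074686.
P = 18.1475 / 0.420074686 ≈ 43.20.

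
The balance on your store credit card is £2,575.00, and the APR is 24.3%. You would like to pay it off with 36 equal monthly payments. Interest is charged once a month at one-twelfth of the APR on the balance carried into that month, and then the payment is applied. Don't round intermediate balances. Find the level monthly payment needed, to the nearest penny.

£101.43

Monthly rate r = 24.3%/12 = 2.025% = 0.02025.
Level-payment amortization: P = B₀·r / (1 − (1+r)^(−n)) = 2575.00·0.02025 / (1 − 1.02025^(−36)).
Denominator 1 − (1+r)^(−36) = 0.514082796.
P = 52.1438 / 0.514082796 ≈ 101.43.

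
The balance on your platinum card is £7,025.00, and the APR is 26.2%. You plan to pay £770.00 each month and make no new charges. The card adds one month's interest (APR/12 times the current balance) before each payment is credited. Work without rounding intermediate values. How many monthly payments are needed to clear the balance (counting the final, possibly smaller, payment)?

Monthly rate r = 26.2%/12 = 2.18333% = 0.0218333.
Recurrence: B ← B·(1+r) − £770.00.
Month 1: interest £153.38; balance after payment £6,408.38.
Month 2: interest £139.92; balance after payment £5,778.30.
Closed form: n = −ln(1 − rB₀/P)/ln(1+r) = −ln(0.80081)/ln(1.02183) ≈ 10.285, so the balance reaches zero during payment 11.

11 payments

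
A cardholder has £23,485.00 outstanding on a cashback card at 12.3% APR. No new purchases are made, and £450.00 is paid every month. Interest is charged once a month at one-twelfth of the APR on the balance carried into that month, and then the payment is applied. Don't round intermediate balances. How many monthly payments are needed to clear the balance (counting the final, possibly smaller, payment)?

76 months

Monthly rate r = 12.3%/12 = 1.025% = 0.01025.
Recurrence: B ← B·(1+r) − £450.00.
Month 1: interest £240.72; balance after payment £23,275.72.
Month 2: interest £238.58; balance after payment £23,064.30.
Closed form: n = −ln(1 − rB₀/P)/ln(1+r) = −ln(0.46506)/ln(1.01025) ≈ 75.073, so the balance reaches zero during payment 76.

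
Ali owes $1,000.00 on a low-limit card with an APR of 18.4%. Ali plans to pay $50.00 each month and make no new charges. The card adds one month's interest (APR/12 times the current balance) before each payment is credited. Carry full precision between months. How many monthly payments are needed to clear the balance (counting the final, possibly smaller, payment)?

25 payments

Monthly rate r = 18.4%/12 = 1.53333% = 0.0153333.
Recurrence: B ← B·(1+r) − $50.00.
Month 1: interest $15.33; balance after payment $965.33.
Month 2: interest $14.80; balance after payment $930.14.
Closed form: n = −ln(1 − rB₀/P)/ln(1+r) = −ln(0.69333)/ln(1.01533) ≈ 24.068, so the balance reaches zero during payment 25.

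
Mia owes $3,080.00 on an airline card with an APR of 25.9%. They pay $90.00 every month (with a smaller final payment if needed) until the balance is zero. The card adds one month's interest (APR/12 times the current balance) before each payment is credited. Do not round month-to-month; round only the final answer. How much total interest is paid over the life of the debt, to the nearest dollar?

Monthly rate r = 25.9%/12 = 2.15833% = 0.0215833.
Payoff takes n = ⌈−ln(1 − rB₀/P)/ln(1+r)⌉ = ⌈62.838⌉ = 63 payments; the last is $75.52.
Total paid = 62·$90.00 + $75.52 = $5,655.52.
Total interest = total paid − principal = $5,655.52 − $3,080.00 = $2,575.52.

$2,576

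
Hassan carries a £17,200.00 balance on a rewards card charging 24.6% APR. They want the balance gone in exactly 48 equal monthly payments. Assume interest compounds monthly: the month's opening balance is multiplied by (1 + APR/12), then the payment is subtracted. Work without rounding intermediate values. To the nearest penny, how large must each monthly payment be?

£566.47

Monthly rate r = 24.6%/12 = 2.05% = 0.0205.
Level-payment amortization: P = B₀·r / (1 − (1+r)^(−n)) = 17200.00·0.0205 / (1 − 1.0205^(−48)).
Denominator 1 − (1+r)^(−48) = 0.622449052.
P = 352.6 / 0.622449052 ≈ 566.47.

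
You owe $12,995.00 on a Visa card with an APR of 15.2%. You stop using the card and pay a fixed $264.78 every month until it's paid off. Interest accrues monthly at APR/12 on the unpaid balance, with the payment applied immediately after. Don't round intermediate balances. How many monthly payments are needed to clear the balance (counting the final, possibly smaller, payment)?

Monthly rate r = 15.2%/12 = 1.26667% = 0.0126667.
Recurrence: B ← B·(1+r) − $264.78.
Month 1: interest $164.60; balance after payment $12,894.82.
Month 2: interest $163.33; balance after payment $12,793.38.
Closed form: n = −ln(1 − rB₀/P)/ln(1+r) = −ln(0.37834)/ln(1.01267) ≈ 77.219, so the balance reaches zero during payment 78.

78 payments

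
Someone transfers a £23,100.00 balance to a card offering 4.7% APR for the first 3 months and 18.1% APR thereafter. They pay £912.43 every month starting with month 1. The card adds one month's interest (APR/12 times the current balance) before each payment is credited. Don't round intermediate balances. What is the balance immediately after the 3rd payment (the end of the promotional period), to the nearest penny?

Promo months 1–3 at r₀ = 4.7%/12 = 0.00391667; months 4+ at r₁ = 18.1%/12 = 0.0150833.
After month 3: iterate B ← B·(1+r₀) − £912.43 for 3 months → £20,624.46.

£20,624.46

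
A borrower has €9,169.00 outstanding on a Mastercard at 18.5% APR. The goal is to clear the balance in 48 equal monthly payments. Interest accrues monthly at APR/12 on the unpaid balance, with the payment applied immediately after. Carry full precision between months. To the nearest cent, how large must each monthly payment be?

Monthly rate r = 18.5%/12 = 1.54167% = 0.0154167.
Level-payment amortization: P = B₀·r / (1 − (1+r)^(−n)) = 9169.00·0.0154167 / (1 − 1.01542^(−48)).
Denominator 1 − (1+r)^(−48) = 0.52018458.
P = 141.355 / 0.52018458 ≈ 271.74.

€271.74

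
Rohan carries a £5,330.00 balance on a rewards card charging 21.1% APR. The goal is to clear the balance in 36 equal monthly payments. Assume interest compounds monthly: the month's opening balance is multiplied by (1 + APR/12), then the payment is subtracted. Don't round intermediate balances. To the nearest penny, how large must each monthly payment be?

£201.08

Monthly rate r = 21.1%/12 = 1.75833% = 0.0175833.
Level-payment amortization: P = B₀·r / (1 − (1+r)^(−n)) = 5330.00·0.0175833 / (1 − 1.01758^(−36)).
Denominator 1 − (1+r)^(−36) = 0.46607466.
P = 93.7192 / 0.46607466 ≈ 201.08.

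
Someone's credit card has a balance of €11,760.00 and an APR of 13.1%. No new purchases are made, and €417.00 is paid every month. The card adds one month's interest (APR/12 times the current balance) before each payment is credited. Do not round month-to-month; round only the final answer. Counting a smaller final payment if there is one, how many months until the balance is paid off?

34 payments

Monthly rate r = 13.1%/12 = 1.09167% = 0.0109167.
Recurrence: B ← B·(1+r) − €417.00.
Month 1: interest €128.38; balance after payment €11,471.38.
Month 2: interest €125.23; balance after payment €11,179.61.
Closed form: n = −ln(1 − rB₀/P)/ln(1+r) = −ln(0.69213)/ln(1.01092) ≈ 33.891, so the balance reaches zero during payment 34.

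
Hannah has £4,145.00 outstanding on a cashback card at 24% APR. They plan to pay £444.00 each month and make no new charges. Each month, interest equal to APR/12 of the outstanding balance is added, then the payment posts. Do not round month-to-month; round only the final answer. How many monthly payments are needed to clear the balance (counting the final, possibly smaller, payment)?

11 payments

Monthly rate r = 24%/12 = 2% = 0.02.
Recurrence: B ← B·(1+r) − £444.00.
Month 1: interest £82.90; balance after payment £3,783.90.
Month 2: interest £75.68; balance after payment £3,415.58.
Closed form: n = −ln(1 − rB₀/P)/ln(1+r) = −ln(0.81329)/ln(1.02) ≈ 10.436, so the balance reaches zero during payment 11.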